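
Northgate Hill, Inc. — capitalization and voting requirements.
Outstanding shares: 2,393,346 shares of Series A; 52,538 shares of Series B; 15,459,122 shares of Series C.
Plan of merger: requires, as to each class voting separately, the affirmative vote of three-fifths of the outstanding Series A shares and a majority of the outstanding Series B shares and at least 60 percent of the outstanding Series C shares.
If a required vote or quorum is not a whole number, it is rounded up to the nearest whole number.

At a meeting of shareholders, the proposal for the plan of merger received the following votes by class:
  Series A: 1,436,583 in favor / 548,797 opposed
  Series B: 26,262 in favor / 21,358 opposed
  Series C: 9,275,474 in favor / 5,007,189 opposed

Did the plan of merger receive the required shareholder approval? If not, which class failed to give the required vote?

Series A: 3/5 of 2393346 = 1436007.60, rounded up to 1436008; 1,436,008 required, 1,436,583 in favor — approved.
Series B: a majority of 52538 is 26270; 26,270 required, 26,262 in favor — not approved.
Series C: 3/5 of 15459122 = 9275473.20, rounded up to 9275474; 9,275,474 required, 9,275,474 in favor — approved.

Not approved — the Series B shares did not give the required vote.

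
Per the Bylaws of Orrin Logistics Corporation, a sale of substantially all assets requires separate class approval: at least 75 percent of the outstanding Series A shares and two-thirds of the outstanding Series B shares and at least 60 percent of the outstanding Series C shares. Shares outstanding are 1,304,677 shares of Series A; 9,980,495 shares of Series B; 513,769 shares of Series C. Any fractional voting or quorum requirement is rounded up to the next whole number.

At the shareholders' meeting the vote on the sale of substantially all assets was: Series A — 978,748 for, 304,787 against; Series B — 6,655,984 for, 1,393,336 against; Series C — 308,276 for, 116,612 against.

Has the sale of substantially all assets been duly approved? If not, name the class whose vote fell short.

Series A: 3/4 of 1304677 = 978507.75, rounded up to 978508; 978,508 required, 978,748 in favor — approved.
Series B: 2/3 of 9980495 = 6653663.33, rounded up to 6653664; 6,653,664 required, 6,655,984 in favor — approved.
Series C: 3/5 of 513769 = 308261.40, rounded up to 308262; 308,262 required, 308,276 in favor — approved.

Approved — every class gave the required vote.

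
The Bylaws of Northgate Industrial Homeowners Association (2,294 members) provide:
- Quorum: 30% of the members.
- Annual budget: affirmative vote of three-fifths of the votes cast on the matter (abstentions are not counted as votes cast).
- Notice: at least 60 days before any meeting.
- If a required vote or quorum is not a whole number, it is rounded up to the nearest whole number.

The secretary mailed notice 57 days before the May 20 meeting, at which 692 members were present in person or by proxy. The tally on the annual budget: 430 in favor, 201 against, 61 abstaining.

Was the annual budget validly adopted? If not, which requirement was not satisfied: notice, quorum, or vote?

Notice: 57 days given; 60 required. Not satisfied.
Quorum: 30% of 2,294 = 688.20, rounded up to 689; 692 present. Satisfied.
Vote: requires three-fifths of the votes cast (692 − 61 abstaining = 631); 3/5 of 631 = 378.60, rounded up to 379, so 379 needed; 430 in favor. Satisfied.

Invalid — notice requirement not satisfied.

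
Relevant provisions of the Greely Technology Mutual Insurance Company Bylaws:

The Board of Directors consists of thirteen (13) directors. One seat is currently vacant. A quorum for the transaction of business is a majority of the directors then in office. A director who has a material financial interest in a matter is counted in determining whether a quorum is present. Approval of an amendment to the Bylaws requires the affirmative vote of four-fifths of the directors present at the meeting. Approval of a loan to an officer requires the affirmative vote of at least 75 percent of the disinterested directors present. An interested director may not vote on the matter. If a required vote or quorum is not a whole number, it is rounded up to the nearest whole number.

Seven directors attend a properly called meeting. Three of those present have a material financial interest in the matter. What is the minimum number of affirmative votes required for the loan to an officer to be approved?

The loan to an officer requires three-fourths of the disinterested directors present (7 − 3 = 4).
3/4 of 4 = 3.

3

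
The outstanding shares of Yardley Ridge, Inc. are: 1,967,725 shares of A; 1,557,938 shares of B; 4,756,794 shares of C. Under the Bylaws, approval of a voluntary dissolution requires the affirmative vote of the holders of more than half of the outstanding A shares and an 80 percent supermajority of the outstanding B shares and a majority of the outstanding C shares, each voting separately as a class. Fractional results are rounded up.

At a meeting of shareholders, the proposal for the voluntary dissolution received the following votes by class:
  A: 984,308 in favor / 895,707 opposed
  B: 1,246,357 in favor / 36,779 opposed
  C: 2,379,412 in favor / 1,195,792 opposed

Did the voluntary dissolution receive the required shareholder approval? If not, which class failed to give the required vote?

A: a majority of 1967725 is 983863; 983,863 required, 984,308 in favor — approved.
B: 4/5 of 1557938 = 1246350.40, rounded up to 1246351; 1,246,351 required, 1,246,357 in favor — approved.
C: a majority of 4756794 is 2378398; 2,378,398 required, 2,379,412 in favor — approved.

Approved — every class gave the required vote.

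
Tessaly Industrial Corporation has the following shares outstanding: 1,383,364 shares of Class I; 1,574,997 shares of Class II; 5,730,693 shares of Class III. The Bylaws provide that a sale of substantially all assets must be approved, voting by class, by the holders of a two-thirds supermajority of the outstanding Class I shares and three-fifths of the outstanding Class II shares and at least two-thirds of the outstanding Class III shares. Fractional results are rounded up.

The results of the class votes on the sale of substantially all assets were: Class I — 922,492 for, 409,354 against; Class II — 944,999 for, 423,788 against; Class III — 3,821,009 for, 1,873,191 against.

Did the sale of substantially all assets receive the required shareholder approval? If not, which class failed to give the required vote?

Class I: 2/3 of 1383364 = 922242.67, rounded up to 922243; 922,243 required, 922,492 in favor — approved.
Class II: 3/5 of 1574997 = 944998.20, rounded up to 944999; 944,999 required, 944,999 in favor — approved.
Class III: 2/3 of 5730693 = 3820462; 3,820,462 required, 3,821,009 in favor — approved.

Approved — every class gave the required vote.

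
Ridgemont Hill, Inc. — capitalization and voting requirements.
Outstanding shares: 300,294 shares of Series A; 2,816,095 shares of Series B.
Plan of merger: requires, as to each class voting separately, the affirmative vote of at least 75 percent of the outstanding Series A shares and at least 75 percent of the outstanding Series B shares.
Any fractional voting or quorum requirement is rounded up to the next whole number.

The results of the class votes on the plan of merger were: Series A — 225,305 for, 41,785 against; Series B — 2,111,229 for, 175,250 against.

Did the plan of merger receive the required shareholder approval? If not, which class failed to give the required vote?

Not approved — the Series B shares did not give the required vote.

Series A: 3/4 of 300294 = 225220.50, rounded up to 225221; 225,221 required, 225,305 in favor — approved.
Series B: 3/4 of 2816095 = 2112071.25, rounded up to 2112072; 2,112,072 required, 2,111,229 in favor — not approved.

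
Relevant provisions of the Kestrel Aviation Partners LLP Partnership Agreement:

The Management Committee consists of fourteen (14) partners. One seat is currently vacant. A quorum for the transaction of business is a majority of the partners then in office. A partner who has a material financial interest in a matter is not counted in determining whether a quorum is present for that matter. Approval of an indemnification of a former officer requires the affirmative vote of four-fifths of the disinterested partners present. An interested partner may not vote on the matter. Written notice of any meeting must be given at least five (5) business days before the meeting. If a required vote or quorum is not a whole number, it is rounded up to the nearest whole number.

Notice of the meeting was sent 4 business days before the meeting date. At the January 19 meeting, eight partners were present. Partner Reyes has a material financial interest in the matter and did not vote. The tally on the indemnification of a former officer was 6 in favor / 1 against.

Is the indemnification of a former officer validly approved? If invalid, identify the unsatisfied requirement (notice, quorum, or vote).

Invalid — notice requirement not satisfied.

Notice: 4 business days given; 5 required (4 < 5). Not satisfied.
Quorum: 8 present, but the 1 interested partner does not count, leaving 7. Quorum is 7. Satisfied.
Vote: the indemnification of a former officer requires four-fifths of the disinterested partners present (8 − 1 = 7). 4/5 of 7 = 5.60, rounded up to 6, so 6 affirmative votes are needed; 6 voted in favor. Satisfied.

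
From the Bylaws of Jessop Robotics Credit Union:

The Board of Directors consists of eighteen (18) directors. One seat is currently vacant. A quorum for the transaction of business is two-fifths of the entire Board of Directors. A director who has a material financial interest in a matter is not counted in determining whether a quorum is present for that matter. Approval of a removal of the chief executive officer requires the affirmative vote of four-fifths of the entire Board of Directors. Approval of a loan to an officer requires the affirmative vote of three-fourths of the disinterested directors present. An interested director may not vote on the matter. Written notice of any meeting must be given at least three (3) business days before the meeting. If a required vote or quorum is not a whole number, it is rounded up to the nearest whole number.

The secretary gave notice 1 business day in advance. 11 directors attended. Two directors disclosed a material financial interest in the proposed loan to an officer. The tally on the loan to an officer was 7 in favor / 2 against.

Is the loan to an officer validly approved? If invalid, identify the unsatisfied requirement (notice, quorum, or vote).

Invalid — notice requirement not satisfied.

Notice: 1 business day given; 3 required (1 < 3). Not satisfied.
Quorum: 11 present, but the 2 interested directors do not count, leaving 9. Quorum is 8. Satisfied.
Vote: the loan to an officer requires three-fourths of the disinterested directors present (11 − 2 = 9). 3/4 of 9 = 6.75, rounded up to 7, so 7 affirmative votes are needed; 7 voted in favor. Satisfied.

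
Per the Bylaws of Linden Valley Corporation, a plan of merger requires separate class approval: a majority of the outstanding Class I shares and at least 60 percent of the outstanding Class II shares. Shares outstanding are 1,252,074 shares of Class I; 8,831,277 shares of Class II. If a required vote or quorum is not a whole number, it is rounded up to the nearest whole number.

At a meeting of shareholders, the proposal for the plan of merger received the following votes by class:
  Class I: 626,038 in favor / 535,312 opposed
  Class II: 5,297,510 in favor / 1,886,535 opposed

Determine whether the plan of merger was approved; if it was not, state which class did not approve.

Not approved — the Class II shares did not give the required vote.

Class I: a majority of 1252074 is 626038; 626,038 required, 626,038 in favor — approved.
Class II: 3/5 of 8831277 = 5298766.20, rounded up to 5298767; 5,298,767 required, 5,297,510 in favor — not approved.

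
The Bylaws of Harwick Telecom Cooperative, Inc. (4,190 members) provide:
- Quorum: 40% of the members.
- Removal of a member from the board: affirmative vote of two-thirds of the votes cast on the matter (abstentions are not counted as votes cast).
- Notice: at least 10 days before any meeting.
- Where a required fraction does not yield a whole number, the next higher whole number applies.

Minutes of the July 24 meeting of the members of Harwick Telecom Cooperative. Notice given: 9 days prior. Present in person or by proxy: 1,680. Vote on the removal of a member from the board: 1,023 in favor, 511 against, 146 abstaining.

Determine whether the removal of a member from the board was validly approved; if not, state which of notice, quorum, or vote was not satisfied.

Invalid — notice requirement not satisfied.

Notice: 9 days given; 10 required. Not satisfied.
Quorum: 40% of 4,190 = 1,676; 1,680 present. Satisfied.
Vote: requires two-thirds of the votes cast (1,680 − 146 abstaining = 1,534); 2/3 of 1534 = 1022.67, rounded up to 1023, so 1,023 needed; 1,023 in favor. Satisfied.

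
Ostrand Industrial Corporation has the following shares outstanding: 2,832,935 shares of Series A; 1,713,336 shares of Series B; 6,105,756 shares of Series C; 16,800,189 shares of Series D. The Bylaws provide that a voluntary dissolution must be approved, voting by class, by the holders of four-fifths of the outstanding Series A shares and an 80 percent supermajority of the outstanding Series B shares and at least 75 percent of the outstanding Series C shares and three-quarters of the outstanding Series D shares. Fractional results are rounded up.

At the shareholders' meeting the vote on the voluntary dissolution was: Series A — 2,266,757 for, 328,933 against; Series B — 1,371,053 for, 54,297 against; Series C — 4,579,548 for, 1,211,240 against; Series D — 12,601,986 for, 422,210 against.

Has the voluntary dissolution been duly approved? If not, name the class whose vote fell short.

Approved — every class gave the required vote.

Series A: 4/5 of 2832935 = 2266348; 2,266,348 required, 2,266,757 in favor — approved.
Series B: 4/5 of 1713336 = 1370668.80, rounded up to 1370669; 1,370,669 required, 1,371,053 in favor — approved.
Series C: 3/4 of 6105756 = 4579317; 4,579,317 required, 4,579,548 in favor — approved.
Series D: 3/4 of 16800189 = 12600141.75, rounded up to 12600142; 12,600,142 required, 12,601,986 in favor — approved.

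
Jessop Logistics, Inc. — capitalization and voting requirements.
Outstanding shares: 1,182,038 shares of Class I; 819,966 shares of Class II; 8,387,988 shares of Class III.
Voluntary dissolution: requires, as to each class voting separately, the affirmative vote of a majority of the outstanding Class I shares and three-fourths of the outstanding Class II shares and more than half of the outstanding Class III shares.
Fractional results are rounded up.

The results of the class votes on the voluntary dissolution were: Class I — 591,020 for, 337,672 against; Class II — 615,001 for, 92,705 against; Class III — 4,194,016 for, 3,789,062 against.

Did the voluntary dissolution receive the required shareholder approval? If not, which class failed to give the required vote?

Class I: a majority of 1182038 is 591020; 591,020 required, 591,020 in favor — approved.
Class II: 3/4 of 819966 = 614974.50, rounded up to 614975; 614,975 required, 615,001 in favor — approved.
Class III: a majority of 8387988 is 4193995; 4,193,995 required, 4,194,016 in favor — approved.

Approved — every class gave the required vote.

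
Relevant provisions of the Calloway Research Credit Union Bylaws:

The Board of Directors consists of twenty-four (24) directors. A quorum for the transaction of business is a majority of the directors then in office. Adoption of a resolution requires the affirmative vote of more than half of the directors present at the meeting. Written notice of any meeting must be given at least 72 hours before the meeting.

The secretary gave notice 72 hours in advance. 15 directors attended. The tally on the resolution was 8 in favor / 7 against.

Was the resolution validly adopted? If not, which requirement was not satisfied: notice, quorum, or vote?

Valid — all requirements satisfied.

Notice: 72 hours given; 72 required (72 ≥ 72). Satisfied.
Quorum: 15 present; quorum is 13. Satisfied.
Vote: the resolution requires a majority of the directors present (15). A majority of 15 is 8, so 8 affirmative votes are needed; 8 voted in favor. Satisfied.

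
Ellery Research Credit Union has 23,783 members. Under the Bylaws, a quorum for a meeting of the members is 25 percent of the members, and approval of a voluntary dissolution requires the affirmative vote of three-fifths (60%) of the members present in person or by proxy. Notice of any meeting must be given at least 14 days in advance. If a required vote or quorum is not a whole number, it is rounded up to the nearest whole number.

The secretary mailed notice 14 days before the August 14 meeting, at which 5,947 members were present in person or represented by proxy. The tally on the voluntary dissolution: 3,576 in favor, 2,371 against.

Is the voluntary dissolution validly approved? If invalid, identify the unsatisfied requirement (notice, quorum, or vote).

Notice: 14 days given; 14 required. Satisfied.
Quorum: 25% of 23,783 = 5,945.75, rounded up to 5,946; 5,947 present. Satisfied.
Vote: requires three-fifths of those present (5,947); 3/5 of 5947 = 3568.20, rounded up to 3569, so 3,569 needed; 3,576 in favor. Satisfied.

Valid — all requirements satisfied.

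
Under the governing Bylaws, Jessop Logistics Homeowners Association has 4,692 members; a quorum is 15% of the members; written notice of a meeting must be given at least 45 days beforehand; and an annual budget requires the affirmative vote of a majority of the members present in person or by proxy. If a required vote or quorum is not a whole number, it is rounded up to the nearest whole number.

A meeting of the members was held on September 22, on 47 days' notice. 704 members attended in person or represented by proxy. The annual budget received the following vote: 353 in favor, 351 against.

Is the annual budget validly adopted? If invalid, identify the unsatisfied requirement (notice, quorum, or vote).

Valid — all requirements satisfied.

Notice: 47 days given; 45 required. Satisfied.
Quorum: 15% of 4,692 = 703.80, rounded up to 704; 704 present. Satisfied.
Vote: requires a majority of those present (704); a majority of 704 is 353, so 353 needed; 353 in favor. Satisfied.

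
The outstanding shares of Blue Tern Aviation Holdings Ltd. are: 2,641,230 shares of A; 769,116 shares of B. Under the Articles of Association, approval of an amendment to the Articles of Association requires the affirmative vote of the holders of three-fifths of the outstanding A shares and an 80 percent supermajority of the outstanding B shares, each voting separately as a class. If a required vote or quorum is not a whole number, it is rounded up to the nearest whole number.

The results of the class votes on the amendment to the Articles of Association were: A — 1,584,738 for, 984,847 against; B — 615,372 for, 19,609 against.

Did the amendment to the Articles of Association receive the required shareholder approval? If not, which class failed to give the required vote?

A: 3/5 of 2641230 = 1584738; 1,584,738 required, 1,584,738 in favor — approved.
B: 4/5 of 769116 = 615292.80, rounded up to 615293; 615,293 required, 615,372 in favor — approved.

Approved — every class gave the required vote.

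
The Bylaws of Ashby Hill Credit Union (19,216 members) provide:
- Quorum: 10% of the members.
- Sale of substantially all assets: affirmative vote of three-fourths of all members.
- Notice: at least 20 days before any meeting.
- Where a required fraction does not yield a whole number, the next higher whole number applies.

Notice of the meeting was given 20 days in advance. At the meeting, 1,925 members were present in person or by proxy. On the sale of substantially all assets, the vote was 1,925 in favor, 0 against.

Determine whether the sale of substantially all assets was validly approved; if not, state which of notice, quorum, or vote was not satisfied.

Invalid — vote requirement not satisfied.

Notice: 20 days given; 20 required. Satisfied.
Quorum: 10% of 19,216 = 1,921.60, rounded up to 1,922; 1,925 present. Satisfied.
Vote: requires three-fourths of all members (19,216); 3/4 of 19216 = 14412, so 14,412 needed; 1,925 in favor. Not satisfied.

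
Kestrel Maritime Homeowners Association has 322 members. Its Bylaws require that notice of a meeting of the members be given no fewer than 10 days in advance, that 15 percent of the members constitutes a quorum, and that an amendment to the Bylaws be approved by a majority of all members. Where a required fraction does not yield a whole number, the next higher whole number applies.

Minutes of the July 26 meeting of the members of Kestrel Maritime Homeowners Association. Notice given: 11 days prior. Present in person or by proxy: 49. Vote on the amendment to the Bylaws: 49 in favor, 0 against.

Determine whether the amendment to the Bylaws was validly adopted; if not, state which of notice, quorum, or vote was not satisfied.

Invalid — vote requirement not satisfied.

Notice: 11 days given; 10 required. Satisfied.
Quorum: 15% of 322 = 48.30, rounded up to 49; 49 present. Satisfied.
Vote: requires a majority of all members (322); a majority of 322 is 162, so 162 needed; 49 in favor. Not satisfied.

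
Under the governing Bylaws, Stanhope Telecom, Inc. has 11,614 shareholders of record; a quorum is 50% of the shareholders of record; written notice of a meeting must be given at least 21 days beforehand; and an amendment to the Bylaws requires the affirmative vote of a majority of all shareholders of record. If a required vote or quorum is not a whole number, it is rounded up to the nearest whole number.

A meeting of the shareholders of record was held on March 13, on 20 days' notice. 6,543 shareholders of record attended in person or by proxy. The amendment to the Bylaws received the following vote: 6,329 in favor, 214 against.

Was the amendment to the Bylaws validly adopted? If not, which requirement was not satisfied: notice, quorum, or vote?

Notice: 20 days given; 21 required. Not satisfied.
Quorum: 50% of 11,614 = 5,807; 6,543 present. Satisfied.
Vote: requires a majority of all shareholders of record (11,614); a majority of 11614 is 5808, so 5,808 needed; 6,329 in favor. Satisfied.

Invalid — notice requirement not satisfied.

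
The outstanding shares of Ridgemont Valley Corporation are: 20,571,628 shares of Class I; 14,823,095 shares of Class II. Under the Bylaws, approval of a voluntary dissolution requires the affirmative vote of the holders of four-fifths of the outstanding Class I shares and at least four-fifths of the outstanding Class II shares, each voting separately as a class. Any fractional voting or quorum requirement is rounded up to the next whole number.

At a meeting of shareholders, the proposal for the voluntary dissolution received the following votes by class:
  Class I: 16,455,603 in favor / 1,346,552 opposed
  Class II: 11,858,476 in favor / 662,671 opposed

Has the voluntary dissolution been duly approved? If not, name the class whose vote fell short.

Class I: 4/5 of 20571628 = 16457302.40, rounded up to 16457303; 16,457,303 required, 16,455,603 in favor — not approved.
Class II: 4/5 of 14823095 = 11858476; 11,858,476 required, 11,858,476 in favor — approved.

Not approved — the Class I shares did not give the required vote.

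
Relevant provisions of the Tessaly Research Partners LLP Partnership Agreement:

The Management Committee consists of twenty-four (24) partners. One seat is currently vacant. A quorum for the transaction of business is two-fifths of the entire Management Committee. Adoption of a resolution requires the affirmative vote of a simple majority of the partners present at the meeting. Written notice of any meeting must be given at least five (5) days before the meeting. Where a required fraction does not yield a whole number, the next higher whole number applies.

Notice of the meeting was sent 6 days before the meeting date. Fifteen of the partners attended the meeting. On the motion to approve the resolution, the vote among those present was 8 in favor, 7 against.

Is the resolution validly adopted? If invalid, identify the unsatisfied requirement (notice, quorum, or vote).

Notice: 6 days given; 5 required (6 ≥ 5). Satisfied.
Quorum: 15 present; quorum is 10. Satisfied.
Vote: the resolution requires a majority of the partners present (15). A majority of 15 is 8, so 8 affirmative votes are needed; 8 voted in favor. Satisfied.

Valid — all requirements satisfied.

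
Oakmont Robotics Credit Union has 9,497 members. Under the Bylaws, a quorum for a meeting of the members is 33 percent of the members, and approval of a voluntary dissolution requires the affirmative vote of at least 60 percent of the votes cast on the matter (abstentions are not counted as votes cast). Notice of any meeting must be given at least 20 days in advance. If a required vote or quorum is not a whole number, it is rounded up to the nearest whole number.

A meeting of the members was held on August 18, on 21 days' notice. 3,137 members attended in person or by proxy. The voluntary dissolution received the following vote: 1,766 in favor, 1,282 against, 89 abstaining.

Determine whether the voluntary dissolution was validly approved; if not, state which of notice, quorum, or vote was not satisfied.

Invalid — vote requirement not satisfied.

Notice: 21 days given; 20 required. Satisfied.
Quorum: 33% of 9,497 = 3,134.01, rounded up to 3,135; 3,137 present. Satisfied.
Vote: requires three-fifths of the votes cast (3,137 − 89 abstaining = 3,048); 3/5 of 3048 = 1828.80, rounded up to 1829, so 1,829 needed; 1,766 in favor. Not satisfied.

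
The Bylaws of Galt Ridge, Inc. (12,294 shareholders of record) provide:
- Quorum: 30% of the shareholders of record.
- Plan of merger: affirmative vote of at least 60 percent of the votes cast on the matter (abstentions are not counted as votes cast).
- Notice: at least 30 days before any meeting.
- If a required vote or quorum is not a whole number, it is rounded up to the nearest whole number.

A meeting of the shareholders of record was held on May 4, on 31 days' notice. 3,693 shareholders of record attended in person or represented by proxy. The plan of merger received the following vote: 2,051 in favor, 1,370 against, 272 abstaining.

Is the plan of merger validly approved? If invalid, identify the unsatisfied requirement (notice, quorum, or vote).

Invalid — vote requirement not satisfied.

Notice: 31 days given; 30 required. Satisfied.
Quorum: 30% of 12,294 = 3,688.20, rounded up to 3,689; 3,693 present. Satisfied.
Vote: requires three-fifths of the votes cast (3,693 − 272 abstaining = 3,421); 3/5 of 3421 = 2052.60, rounded up to 2053, so 2,053 needed; 2,051 in favor. Not satisfied.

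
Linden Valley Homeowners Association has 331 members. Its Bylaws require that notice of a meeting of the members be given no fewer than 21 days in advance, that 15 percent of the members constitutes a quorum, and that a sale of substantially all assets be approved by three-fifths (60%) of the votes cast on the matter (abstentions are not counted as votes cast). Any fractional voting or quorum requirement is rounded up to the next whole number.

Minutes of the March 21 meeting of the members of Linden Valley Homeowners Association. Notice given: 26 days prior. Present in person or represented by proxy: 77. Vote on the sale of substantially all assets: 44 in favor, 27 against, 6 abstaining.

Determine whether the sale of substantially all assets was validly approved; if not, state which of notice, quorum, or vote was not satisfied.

Notice: 26 days given; 21 required. Satisfied.
Quorum: 15% of 331 = 49.65, rounded up to 50; 77 present. Satisfied.
Vote: requires three-fifths of the votes cast (77 − 6 abstaining = 71); 3/5 of 71 = 42.60, rounded up to 43, so 43 needed; 44 in favor. Satisfied.

Valid — all requirements satisfied.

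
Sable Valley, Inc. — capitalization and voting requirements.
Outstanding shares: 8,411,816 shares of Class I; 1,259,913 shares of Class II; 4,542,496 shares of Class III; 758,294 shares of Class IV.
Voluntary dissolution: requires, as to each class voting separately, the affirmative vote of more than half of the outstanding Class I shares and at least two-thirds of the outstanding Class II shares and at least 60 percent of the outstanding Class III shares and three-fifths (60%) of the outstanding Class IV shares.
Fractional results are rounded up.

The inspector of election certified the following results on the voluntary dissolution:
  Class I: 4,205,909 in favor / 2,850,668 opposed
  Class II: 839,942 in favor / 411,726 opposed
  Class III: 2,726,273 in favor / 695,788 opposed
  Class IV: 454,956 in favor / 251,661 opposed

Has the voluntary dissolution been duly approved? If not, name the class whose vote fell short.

Not approved — the Class IV shares did not give the required vote.

Class I: a majority of 8411816 is 4205909; 4,205,909 required, 4,205,909 in favor — approved.
Class II: 2/3 of 1259913 = 839942; 839,942 required, 839,942 in favor — approved.
Class III: 3/5 of 4542496 = 2725497.60, rounded up to 2725498; 2,725,498 required, 2,726,273 in favor — approved.
Class IV: 3/5 of 758294 = 454976.40, rounded up to 454977; 454,977 required, 454,956 in favor — not approved.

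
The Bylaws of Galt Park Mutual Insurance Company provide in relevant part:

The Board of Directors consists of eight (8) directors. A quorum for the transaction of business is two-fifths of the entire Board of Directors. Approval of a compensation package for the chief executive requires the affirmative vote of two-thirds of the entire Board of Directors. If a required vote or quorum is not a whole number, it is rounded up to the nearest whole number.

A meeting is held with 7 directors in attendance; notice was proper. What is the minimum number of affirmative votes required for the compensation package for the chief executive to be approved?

The compensation package for the chief executive requires two-thirds of the entire Board of Directors (8).
2/3 of 8 = 5.33, rounded up to 6.

6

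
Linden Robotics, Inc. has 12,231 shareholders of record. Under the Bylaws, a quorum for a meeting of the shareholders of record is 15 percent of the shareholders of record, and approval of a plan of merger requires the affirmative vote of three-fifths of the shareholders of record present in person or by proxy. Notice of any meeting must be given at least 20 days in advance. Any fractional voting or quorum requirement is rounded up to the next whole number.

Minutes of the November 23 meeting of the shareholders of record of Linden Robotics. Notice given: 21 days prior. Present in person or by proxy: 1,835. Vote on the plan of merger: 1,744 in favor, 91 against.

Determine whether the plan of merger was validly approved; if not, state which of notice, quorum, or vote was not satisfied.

Valid — all requirements satisfied.

Notice: 21 days given; 20 required. Satisfied.
Quorum: 15% of 12,231 = 1,834.65, rounded up to 1,835; 1,835 present. Satisfied.
Vote: requires three-fifths of those present (1,835); 3/5 of 1835 = 1101, so 1,101 needed; 1,744 in favor. Satisfied.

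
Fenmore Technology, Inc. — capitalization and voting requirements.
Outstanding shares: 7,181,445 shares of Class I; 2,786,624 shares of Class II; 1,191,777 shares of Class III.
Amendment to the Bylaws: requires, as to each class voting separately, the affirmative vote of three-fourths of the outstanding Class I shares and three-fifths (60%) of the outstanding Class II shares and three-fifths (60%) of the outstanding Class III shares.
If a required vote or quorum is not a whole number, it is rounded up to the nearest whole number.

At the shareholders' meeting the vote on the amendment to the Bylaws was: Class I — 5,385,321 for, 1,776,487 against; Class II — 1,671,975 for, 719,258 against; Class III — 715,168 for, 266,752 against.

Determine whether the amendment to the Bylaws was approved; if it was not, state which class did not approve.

Class I: 3/4 of 7181445 = 5386083.75, rounded up to 5386084; 5,386,084 required, 5,385,321 in favor — not approved.
Class II: 3/5 of 2786624 = 1671974.40, rounded up to 1671975; 1,671,975 required, 1,671,975 in favor — approved.
Class III: 3/5 of 1191777 = 715066.20, rounded up to 715067; 715,067 required, 715,168 in favor — approved.

Not approved — the Class I shares did not give the required vote.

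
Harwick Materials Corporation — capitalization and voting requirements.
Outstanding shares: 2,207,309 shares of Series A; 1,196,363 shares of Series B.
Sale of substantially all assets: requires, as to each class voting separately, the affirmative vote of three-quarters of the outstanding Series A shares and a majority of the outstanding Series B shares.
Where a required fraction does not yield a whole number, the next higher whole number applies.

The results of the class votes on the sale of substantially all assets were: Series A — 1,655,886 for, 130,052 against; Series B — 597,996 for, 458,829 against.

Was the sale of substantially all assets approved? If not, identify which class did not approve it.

Not approved — the Series B shares did not give the required vote.

Series A: 3/4 of 2207309 = 1655481.75, rounded up to 1655482; 1,655,482 required, 1,655,886 in favor — approved.
Series B: a majority of 1196363 is 598182; 598,182 required, 597,996 in favor — not approved.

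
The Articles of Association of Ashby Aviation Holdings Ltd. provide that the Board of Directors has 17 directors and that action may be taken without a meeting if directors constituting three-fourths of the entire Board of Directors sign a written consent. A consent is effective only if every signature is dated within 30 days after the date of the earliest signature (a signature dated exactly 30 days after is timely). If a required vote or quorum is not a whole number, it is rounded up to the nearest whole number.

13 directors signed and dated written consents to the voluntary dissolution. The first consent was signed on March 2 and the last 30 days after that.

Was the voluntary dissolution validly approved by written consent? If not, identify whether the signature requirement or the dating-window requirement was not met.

Effective — both the signature and dating-window requirements are satisfied.

Signatures required: three-fourths of 17 — 3/4 of 17 = 12.75, rounded up to 13, so 13 needed; 13 signed. Sufficient.
Dating window: the latest signature is 30 days after the earliest; the limit is 30 days. Within the window.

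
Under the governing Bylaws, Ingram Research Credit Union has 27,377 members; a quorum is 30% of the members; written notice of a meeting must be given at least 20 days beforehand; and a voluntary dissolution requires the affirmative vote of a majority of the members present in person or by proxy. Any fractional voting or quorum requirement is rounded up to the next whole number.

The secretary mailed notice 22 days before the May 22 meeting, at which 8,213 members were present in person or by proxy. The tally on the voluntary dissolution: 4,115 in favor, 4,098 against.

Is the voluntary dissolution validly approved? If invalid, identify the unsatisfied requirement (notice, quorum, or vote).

Notice: 22 days given; 20 required. Satisfied.
Quorum: 30% of 27,377 = 8,213.10, rounded up to 8,214; 8,213 present. Not satisfied.
Vote: requires a majority of those present (8,213); a majority of 8213 is 4107, so 4,107 needed; 4,115 in favor. Satisfied.

Invalid — quorum requirement not satisfied.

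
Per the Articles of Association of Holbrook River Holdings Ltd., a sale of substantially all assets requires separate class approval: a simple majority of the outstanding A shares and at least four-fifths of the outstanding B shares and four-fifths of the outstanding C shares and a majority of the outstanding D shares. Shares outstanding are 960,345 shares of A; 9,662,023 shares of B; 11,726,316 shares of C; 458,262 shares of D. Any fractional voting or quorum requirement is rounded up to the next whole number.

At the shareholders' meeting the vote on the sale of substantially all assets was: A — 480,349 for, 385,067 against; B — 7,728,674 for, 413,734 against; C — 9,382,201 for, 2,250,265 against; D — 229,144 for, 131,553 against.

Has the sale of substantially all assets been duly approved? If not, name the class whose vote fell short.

A: a majority of 960345 is 480173; 480,173 required, 480,349 in favor — approved.
B: 4/5 of 9662023 = 7729618.40, rounded up to 7729619; 7,729,619 required, 7,728,674 in favor — not approved.
C: 4/5 of 11726316 = 9381052.80, rounded up to 9381053; 9,381,053 required, 9,382,201 in favor — approved.
D: a majority of 458262 is 229132; 229,132 required, 229,144 in favor — approved.

Not approved — the B shares did not give the required vote.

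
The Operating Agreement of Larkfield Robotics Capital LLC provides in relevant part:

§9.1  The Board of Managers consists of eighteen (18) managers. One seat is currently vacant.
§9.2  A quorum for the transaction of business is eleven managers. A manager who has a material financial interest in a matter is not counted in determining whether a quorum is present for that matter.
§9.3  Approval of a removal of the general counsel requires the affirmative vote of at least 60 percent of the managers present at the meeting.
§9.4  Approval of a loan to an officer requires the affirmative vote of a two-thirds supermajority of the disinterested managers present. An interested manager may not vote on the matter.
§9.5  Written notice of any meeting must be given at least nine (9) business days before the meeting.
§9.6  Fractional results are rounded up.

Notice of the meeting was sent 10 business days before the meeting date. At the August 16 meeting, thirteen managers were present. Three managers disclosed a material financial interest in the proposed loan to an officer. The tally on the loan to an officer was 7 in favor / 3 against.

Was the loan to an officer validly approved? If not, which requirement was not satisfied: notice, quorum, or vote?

Invalid — quorum requirement not satisfied.

Notice: 10 business days given; 9 required (10 ≥ 9). Satisfied.
Quorum: 13 present, but the 3 interested managers do not count, leaving 10. Quorum is 11. Not satisfied.
Vote: the loan to an officer requires two-thirds of the disinterested managers present (13 − 3 = 10). 2/3 of 10 = 6.67, rounded up to 7, so 7 affirmative votes are needed; 7 voted in favor. Satisfied. (Moot — without a quorum no business can be validly transacted.)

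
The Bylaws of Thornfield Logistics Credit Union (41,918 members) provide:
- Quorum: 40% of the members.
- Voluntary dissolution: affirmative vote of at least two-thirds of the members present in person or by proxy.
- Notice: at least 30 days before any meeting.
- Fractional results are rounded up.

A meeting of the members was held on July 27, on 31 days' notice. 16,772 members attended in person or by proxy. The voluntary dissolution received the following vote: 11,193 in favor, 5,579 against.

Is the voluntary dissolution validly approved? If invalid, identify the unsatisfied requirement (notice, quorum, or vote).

Notice: 31 days given; 30 required. Satisfied.
Quorum: 40% of 41,918 = 16,767.20, rounded up to 16,768; 16,772 present. Satisfied.
Vote: requires two-thirds of those present (16,772); 2/3 of 16772 = 11181.33, rounded up to 11182, so 11,182 needed; 11,193 in favor. Satisfied.

Valid — all requirements satisfied.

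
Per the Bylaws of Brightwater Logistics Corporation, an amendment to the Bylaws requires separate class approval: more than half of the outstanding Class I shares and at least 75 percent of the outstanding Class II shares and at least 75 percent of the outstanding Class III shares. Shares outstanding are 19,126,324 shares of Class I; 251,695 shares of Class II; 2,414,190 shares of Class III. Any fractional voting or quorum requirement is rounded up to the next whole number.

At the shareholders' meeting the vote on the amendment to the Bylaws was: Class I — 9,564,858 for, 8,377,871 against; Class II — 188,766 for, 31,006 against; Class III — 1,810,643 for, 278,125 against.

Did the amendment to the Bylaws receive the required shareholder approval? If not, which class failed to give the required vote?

Class I: a majority of 19126324 is 9563163; 9,563,163 required, 9,564,858 in favor — approved.
Class II: 3/4 of 251695 = 188771.25, rounded up to 188772; 188,772 required, 188,766 in favor — not approved.
Class III: 3/4 of 2414190 = 1810642.50, rounded up to 1810643; 1,810,643 required, 1,810,643 in favor — approved.

Not approved — the Class II shares did not give the required vote.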